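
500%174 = 152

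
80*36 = 2880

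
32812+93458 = 126270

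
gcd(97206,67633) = 1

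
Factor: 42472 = 2^3*5309^1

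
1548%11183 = 1548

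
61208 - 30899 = 30309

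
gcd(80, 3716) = 4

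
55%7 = 6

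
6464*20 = 129280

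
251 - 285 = -34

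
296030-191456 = 104574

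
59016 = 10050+48966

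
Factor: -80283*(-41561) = 3^1*7^1*13^1*23^1*139^1*3823^1 = 3336641763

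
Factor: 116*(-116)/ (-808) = 2^1*29^2*101^ (-1) = 1682/101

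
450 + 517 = 967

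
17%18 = 17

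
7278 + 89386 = 96664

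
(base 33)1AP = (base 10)1444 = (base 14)752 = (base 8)2644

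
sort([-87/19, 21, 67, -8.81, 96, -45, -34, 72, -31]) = [-45, -34, -31, -8.81, -87/19, 21, 67, 72, 96]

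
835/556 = 1 + 279/556 ≈ 1.50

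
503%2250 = 503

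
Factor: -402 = -1*2^1*3^1*67^1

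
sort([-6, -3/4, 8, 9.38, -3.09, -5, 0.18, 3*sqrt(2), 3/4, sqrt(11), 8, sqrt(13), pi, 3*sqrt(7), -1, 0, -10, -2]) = [-10, -6, -5, -3.09, -2, -1, -3/4, 0, 0.18, 3/4, pi, sqrt(11), sqrt(13), 3*sqrt(2), 3*sqrt(7), 8, 8, 9.38]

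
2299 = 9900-7601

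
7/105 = 1/15 ≈ 0.0667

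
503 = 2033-1530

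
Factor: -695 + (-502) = -1 * 3^2 * 7^1 * 19^1 = -1197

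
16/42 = 8/21 ≈ 0.381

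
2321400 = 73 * 31800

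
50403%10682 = 7675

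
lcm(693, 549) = 42273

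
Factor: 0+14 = 2^1*7^1 = 14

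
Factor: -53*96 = -1*2^5*3^1*53^1 = -5088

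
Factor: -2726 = -1*2^1*29^1*47^1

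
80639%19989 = 683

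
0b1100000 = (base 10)96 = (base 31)33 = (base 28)3c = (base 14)6c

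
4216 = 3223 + 993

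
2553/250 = 10 + 53/250 ≈ 10.21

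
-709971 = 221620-931591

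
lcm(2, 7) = 14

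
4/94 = 2/47 ≈ 0.0426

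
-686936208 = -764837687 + 77901479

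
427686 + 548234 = 975920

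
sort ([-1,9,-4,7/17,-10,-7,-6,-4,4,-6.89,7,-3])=[-10,-7,-6.89,-6,-4,-4,-3,-1,7/17,4,7,9]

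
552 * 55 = 30360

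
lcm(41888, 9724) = 544544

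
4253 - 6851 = -2598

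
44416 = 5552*8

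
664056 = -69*(-9624)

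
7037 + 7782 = 14819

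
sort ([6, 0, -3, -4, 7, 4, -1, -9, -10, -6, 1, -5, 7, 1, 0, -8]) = [-10, -9, -8, -6, -5, -4, -3, -1, 0, 0, 1, 1, 4, 6, 7, 7]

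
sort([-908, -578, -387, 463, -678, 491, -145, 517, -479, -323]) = [-908, -678, -578, -479, -387, -323, -145, 463, 491, 517]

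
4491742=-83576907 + 88068649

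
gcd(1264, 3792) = 1264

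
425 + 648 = 1073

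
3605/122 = 29 + 67/122 ≈ 29.55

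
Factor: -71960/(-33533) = 2^3 * 5^1 * 7^1 * 257^1 * 33533^(-1)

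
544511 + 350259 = 894770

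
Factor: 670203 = 3^2*113^1*659^1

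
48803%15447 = 2462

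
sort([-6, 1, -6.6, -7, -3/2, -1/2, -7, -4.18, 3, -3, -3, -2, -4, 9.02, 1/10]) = [-7, -7, -6.6, -6, -4.18, -4, -3, -3, -2, -3/2, -1/2, 1/10, 1, 3, 9.02]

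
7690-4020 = 3670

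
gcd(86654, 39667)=1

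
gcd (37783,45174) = 1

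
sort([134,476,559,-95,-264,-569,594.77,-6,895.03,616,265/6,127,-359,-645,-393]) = [-645,-569,-393,-359,-264,-95,-6,265/6,127,134,476,559,594.77,616,895.03]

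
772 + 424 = 1196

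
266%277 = 266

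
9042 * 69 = 623898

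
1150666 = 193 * 5962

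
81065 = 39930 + 41135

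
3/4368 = 1/1456 ≈ 0.000687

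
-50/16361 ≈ -0.00306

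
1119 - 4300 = -3181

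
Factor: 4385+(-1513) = 2^3*359^1 = 2872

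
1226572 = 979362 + 247210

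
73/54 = 1 + 19/54 ≈ 1.35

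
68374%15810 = 5134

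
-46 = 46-92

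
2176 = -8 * (-272)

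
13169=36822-23653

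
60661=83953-23292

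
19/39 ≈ 0.487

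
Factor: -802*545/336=-1*2^(-3)*3^(-1)*5^1*7^(-1)*109^1*401^1=-218545/168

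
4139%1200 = 539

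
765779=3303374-2537595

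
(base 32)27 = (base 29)2d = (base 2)1000111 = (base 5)241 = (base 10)71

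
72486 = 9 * 8054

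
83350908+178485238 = 261836146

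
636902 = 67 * 9506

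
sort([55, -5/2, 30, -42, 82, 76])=[-42, -5/2, 30, 55, 76, 82]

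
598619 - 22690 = 575929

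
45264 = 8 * 5658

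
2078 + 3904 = 5982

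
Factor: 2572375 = 5^3*13^1*1583^1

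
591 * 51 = 30141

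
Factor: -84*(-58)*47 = 2^3*3^1*7^1*29^1*47^1 = 228984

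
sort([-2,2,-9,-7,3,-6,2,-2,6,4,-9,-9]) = [-9,-9,-9,-7,-6,-2,-2,2,2,3,4,6]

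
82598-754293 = -671695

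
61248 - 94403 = -33155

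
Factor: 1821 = 3^1 * 607^1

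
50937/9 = 16979/3≈5659.67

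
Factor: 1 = 1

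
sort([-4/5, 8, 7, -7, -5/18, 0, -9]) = [-9, -7, -4/5, -5/18, 0, 7, 8]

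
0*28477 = 0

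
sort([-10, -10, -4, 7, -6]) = [-10, -10, -6, -4, 7]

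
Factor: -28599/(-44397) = 3^(-1)*4933^(-1)*9533^1 = 9533/14799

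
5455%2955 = 2500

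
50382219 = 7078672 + 43303547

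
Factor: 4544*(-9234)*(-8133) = 2^7*3^6*19^1*71^1*2711^1 = 341254954368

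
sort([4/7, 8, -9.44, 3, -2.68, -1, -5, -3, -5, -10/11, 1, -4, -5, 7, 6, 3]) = [-9.44, -5, -5, -5, -4, -3, -2.68, -1, -10/11, 4/7, 1, 3, 3, 6, 7, 8]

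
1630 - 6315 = -4685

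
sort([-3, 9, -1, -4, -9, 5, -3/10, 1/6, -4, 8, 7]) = [-9, -4, -4, -3, -1, -3/10, 1/6, 5, 7, 8, 9]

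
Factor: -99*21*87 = -1*3^4*7^1*11^1*29^1 = -180873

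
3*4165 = 12495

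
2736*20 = 54720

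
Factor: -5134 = -1 * 2^1 * 17^1 * 151^1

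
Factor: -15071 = -1 * 7^1 * 2153^1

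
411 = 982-571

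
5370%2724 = 2646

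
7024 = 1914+5110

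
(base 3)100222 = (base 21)ch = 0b100001101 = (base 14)153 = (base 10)269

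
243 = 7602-7359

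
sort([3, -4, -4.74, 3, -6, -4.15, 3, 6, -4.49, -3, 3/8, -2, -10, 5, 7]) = [-10, -6, -4.74, -4.49, -4.15, -4, -3, -2, 3/8, 3, 3, 3, 5, 6, 7]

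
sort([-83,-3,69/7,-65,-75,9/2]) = [-83,-75,-65,-3,9/2,69/7]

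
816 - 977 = -161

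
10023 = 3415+6608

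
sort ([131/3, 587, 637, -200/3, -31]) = [-200/3, -31, 131/3, 587, 637]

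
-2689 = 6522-9211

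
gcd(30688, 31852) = 4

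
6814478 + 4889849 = 11704327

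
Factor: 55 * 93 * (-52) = -1 * 2^2 * 3^1 * 5^1 * 11^1 * 13^1 * 31^1 = -265980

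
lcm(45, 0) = 0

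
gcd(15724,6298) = 2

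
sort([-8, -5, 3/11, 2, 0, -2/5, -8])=[-8, -8, -5, -2/5, 0, 3/11, 2]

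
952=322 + 630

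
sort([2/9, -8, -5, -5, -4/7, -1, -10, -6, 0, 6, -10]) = [-10, -10, -8, -6, -5, -5, -1, -4/7, 0, 2/9, 6]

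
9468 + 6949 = 16417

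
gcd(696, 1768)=8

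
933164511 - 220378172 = 712786339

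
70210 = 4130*17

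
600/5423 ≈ 0.111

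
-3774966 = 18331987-22106953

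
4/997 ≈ 0.00401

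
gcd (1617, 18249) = 231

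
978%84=54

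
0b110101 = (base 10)53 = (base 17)32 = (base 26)21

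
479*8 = 3832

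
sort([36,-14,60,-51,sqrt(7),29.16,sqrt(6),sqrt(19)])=[-51,-14,sqrt(6),sqrt(7),sqrt(19),29.16,36,60]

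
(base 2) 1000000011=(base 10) 515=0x203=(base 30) h5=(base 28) ib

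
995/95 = 10 + 9/19 ≈ 10.47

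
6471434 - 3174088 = 3297346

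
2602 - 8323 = -5721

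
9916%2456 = 92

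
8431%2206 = 1813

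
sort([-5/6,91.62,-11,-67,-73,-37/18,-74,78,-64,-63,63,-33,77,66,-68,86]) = [-74,-73,-68,-67,-64,-63,-33,-11,-37/18,-5/6,63,66,77,78,86,91.62]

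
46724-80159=-33435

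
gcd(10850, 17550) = 50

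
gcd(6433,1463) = 7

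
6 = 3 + 3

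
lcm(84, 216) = 1512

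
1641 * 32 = 52512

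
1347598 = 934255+413343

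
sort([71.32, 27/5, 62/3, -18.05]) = [-18.05, 27/5, 62/3, 71.32]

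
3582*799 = 2862018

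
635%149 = 39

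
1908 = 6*318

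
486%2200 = 486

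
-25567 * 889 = -22729063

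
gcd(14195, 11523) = 167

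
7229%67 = 60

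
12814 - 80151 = -67337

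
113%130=113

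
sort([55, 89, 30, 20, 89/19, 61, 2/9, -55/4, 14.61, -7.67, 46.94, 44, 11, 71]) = [-55/4, -7.67, 2/9, 89/19, 11, 14.61, 20, 30, 44, 46.94, 55, 61, 71, 89]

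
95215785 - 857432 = 94358353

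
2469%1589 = 880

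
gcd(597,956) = 1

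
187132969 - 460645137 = -273512168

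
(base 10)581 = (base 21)16e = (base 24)105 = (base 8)1105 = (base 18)1e5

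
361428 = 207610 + 153818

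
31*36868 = 1142908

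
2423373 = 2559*947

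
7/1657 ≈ 0.00422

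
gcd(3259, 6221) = 1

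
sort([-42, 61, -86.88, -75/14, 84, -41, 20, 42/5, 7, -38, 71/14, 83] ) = [-86.88, -42, -41, -38, -75/14, 71/14, 7, 42/5, 20, 61, 83, 84] 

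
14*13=182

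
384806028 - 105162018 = 279644010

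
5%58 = 5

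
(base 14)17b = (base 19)g1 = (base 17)10g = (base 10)305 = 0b100110001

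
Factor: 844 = 2^2 * 211^1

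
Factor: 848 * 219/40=2^1 * 3^1 * 5^(-1) * 53^1 * 73^1=23214/5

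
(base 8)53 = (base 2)101011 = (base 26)1h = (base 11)3a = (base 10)43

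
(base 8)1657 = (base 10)943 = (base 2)1110101111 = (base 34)rp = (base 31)ud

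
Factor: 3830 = 2^1*5^1*383^1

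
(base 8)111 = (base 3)2201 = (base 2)1001001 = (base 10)73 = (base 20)3d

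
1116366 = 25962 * 43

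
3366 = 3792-426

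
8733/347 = 25 + 58/347 ≈ 25.17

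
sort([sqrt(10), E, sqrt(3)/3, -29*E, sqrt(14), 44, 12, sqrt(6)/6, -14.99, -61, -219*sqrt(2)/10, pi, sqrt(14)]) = [-29*E, -61, -219*sqrt(2)/10, -14.99, sqrt(6)/6, sqrt(3)/3, E, pi, sqrt(10), sqrt(14), sqrt(14), 12, 44]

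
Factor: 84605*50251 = 5^1*31^1*1621^1*16921^1 = 4251485855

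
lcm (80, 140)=560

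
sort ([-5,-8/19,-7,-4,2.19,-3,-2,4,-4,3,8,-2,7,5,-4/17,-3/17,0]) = [-7,-5,-4,-4,-3,-2,-2,-8/19,-4/17,-3/17,0,2.19,3,4,5,7,8]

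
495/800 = 99/160 ≈ 0.619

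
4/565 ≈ 0.00708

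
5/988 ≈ 0.00506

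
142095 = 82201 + 59894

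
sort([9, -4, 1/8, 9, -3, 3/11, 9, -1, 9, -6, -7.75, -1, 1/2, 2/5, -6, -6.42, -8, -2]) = [-8, -7.75, -6.42, -6, -6, -4, -3, -2, -1, -1, 1/8, 3/11, 2/5, 1/2, 9, 9, 9, 9]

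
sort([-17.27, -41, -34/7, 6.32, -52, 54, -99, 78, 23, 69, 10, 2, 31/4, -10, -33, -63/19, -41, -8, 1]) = [-99, -52, -41, -41, -33, -17.27, -10, -8, -34/7, -63/19, 1, 2, 6.32, 31/4, 10, 23, 54, 69, 78]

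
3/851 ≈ 0.00353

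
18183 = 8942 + 9241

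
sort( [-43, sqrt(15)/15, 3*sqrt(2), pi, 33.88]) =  [-43, sqrt(15)/15, pi, 3*sqrt(2), 33.88]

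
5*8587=42935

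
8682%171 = 132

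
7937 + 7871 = 15808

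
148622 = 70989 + 77633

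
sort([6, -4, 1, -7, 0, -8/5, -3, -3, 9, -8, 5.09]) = [-8, -7, -4, -3, -3, -8/5, 0, 1, 5.09, 6, 9]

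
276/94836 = 23/7903 ≈ 0.00291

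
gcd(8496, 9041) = 1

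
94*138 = 12972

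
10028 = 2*5014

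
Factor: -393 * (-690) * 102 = 2^2 * 3^3 * 5^1 * 17^1 * 23^1 * 131^1 = 27659340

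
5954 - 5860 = 94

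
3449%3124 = 325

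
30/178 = 15/89 ≈ 0.169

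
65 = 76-11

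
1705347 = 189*9023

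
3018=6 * 503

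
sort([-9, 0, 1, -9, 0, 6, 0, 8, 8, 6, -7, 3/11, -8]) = [-9, -9, -8, -7, 0, 0, 0, 3/11, 1, 6, 6, 8, 8]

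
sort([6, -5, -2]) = [-5, -2, 6]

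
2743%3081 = 2743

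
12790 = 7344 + 5446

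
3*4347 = 13041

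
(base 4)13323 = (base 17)1ce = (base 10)507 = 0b111111011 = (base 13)300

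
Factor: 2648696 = 2^3*83^1*3989^1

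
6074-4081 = 1993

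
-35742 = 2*(-17871)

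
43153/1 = 43153 = 43153.00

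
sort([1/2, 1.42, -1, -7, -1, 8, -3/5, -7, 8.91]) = [-7, -7, -1, -1, -3/5, 1/2, 1.42, 8, 8.91]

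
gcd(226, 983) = 1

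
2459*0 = 0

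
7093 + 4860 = 11953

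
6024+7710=13734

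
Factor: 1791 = 3^2*199^1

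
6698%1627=190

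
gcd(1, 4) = 1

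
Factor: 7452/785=2^2 * 3^4 * 5^(-1) * 23^1 * 157^(-1)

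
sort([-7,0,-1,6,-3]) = [-7,-3,-1,0,6]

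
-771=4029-4800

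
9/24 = 3/8 = 0.375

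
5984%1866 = 386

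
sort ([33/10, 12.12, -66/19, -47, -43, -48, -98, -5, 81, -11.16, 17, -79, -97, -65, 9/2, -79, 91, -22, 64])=[-98, -97, -79, -79, -65, -48, -47, -43, -22, -11.16, -5, -66/19, 33/10, 9/2, 12.12, 17, 64, 81, 91]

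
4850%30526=4850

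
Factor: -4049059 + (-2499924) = -1*7^1*29^1*32261^1 = -6548983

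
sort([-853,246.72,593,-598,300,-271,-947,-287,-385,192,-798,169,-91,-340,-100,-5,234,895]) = [-947,-853,-798,-598,-385,-340,-287,-271,-100,-91,-5,169,192,234,246.72,300,593,895]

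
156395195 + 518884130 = 675279325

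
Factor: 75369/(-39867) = -1*7^1*37^1*137^(-1) = -259/137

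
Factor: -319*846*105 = -1*2^1*3^3*5^1*7^1*11^1*29^1*47^1 = -28336770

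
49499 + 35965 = 85464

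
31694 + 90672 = 122366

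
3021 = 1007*3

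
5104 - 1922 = 3182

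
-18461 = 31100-49561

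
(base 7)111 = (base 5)212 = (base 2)111001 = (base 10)57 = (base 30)1r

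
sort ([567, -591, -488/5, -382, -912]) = [-912, -591, -382, -488/5, 567]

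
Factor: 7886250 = 2^1*3^2*5^4*701^1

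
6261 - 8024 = -1763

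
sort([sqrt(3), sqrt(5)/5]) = [sqrt(5)/5, sqrt(3)]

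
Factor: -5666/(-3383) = 2^1*17^(-1)*199^(-1)*2833^1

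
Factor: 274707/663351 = 3^1*13^(-1)*73^(-1)*131^1 = 393/949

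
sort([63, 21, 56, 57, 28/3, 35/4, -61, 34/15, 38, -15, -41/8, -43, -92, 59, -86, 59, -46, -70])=[-92, -86, -70, -61, -46, -43, -15, -41/8, 34/15, 35/4, 28/3, 21, 38, 56, 57, 59, 59, 63]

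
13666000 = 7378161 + 6287839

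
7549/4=1887 + 1/4=1887.25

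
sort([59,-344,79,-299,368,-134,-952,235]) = [-952,-344,-299,-134,59,79,235,368]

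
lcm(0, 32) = 0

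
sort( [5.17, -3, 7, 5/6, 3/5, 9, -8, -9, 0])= [-9, -8, -3, 0, 3/5, 5/6, 5.17, 7, 9]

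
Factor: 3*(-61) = -1*3^1*61^1 = -183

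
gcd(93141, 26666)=1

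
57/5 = 11 + 2/5 = 11.40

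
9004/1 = 9004 = 9004.00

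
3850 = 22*175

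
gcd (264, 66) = 66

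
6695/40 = 1339/8 ≈ 167.38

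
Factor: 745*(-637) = -1*5^1*7^2*13^1*149^1 = -474565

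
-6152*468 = -2879136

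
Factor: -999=-1*3^3*37^1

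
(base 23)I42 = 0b10010110010000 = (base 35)7TQ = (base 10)9616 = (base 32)9CG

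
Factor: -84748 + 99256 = 2^2*3^2*13^1*31^1 = 14508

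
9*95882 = 862938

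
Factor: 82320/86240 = 2^(-1)*3^1*7^1*11^(-1) = 21/22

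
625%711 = 625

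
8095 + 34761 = 42856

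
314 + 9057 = 9371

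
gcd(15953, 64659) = 7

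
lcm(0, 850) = 0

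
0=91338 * 0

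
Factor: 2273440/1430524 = 2^3 * 5^1 * 13^1 * 43^(-1) * 1093^1 * 8317^(-1) = 568360/357631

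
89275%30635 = 28005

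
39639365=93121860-53482495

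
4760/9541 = 680/1363 ≈ 0.499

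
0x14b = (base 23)e9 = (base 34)9p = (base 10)331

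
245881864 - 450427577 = -204545713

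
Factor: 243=3^5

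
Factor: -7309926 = -1*2^1*3^5*13^2*89^1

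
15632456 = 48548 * 322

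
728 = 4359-3631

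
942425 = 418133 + 524292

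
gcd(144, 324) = 36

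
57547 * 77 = 4431119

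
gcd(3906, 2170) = 434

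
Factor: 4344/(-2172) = -1*2^1 = -2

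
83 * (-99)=-8217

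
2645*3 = 7935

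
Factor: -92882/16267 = -1*2^1*16267^(-1)*46441^1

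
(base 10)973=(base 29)14g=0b1111001101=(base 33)tg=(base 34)sl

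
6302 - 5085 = 1217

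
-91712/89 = -1030 - 42/89 ≈ -1030.47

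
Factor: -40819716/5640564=-1*3^1*7^1*47^(-1)*73^(-1)*137^(-1)*161983^1=-3401643/470047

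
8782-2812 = 5970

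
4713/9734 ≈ 0.484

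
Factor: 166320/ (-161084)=-1 * 2^2 * 3^3 * 5^1 * 523^ (-1)=-540/523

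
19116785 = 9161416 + 9955369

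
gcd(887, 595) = 1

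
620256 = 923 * 672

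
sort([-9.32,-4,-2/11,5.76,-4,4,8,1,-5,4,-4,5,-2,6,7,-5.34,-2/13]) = [-9.32,-5.34,-5,-4,-4,-4,-2,-2/11,-2/13,1,4,4,5,5.76,6,7,8]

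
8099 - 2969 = 5130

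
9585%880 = 785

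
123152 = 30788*4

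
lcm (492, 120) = 4920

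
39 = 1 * 39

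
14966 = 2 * 7483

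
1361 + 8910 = 10271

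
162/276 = 27/46 ≈ 0.587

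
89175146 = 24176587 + 64998559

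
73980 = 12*6165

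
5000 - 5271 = -271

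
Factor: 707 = 7^1*101^1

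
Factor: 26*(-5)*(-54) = 2^2*3^3*5^1*13^1 = 7020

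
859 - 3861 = -3002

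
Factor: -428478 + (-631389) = -1 * 3^2 * 117763^1 = -1059867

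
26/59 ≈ 0.441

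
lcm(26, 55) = 1430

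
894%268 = 90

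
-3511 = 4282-7793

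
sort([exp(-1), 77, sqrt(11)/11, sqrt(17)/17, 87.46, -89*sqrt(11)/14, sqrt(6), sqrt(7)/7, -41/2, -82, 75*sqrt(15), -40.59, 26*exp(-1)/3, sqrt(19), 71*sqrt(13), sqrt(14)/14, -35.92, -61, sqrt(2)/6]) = [-82, -61, -40.59, -35.92, -89*sqrt(11)/14, -41/2, sqrt(2)/6, sqrt(17)/17, sqrt(14)/14, sqrt(11)/11, exp(-1), sqrt(7)/7, sqrt(6), 26*exp(-1)/3, sqrt(19), 77, 87.46, 71*sqrt(13), 75*sqrt(15)]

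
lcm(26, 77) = 2002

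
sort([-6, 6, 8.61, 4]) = [-6, 4, 6, 8.61]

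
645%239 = 167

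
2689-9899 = -7210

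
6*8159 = 48954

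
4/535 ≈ 0.00748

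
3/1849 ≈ 0.00162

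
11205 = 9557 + 1648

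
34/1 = 34 = 34.00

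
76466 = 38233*2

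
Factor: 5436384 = 2^5*3^1*56629^1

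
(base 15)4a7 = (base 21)287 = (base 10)1057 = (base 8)2041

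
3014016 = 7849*384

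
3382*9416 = 31844912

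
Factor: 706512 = 2^4 * 3^1 * 41^1 * 359^1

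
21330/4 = 5332 + 1/2 = 5332.50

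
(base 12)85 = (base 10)101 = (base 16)65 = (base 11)92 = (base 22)4d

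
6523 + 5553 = 12076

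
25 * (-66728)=-1668200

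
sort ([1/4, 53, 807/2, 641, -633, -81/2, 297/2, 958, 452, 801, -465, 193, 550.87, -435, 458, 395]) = [-633, -465, -435, -81/2, 1/4, 53, 297/2, 193, 395, 807/2, 452, 458, 550.87, 641, 801, 958]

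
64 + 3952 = 4016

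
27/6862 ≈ 0.00393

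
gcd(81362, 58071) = 1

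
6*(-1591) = -9546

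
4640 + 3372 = 8012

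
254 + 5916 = 6170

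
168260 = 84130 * 2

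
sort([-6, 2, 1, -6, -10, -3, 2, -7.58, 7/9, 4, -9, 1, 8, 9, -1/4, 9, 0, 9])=[-10, -9, -7.58, -6, -6, -3, -1/4, 0, 7/9, 1, 1, 2, 2, 4, 8, 9, 9, 9]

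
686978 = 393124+293854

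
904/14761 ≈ 0.0612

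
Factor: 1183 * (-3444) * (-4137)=2^2 * 3^2 * 7^3 * 13^2 * 41^1 * 197^1=16855180524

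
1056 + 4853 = 5909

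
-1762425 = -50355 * 35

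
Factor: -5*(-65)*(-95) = -1*5^3*13^1*19^1 = -30875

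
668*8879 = 5931172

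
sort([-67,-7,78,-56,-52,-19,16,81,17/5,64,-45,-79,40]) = [-79,-67,-56,-52,-45,-19,-7,17/5,16,40,64,78,81]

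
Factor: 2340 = 2^2*3^2*5^1*13^1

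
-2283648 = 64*(-35682)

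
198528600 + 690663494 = 889192094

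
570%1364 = 570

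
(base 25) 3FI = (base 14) B80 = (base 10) 2268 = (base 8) 4334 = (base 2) 100011011100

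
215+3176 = 3391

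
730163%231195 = 36578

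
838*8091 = 6780258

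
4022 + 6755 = 10777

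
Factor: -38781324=-1*2^2*3^2*577^1*1867^1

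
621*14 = 8694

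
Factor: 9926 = 2^1*7^1*709^1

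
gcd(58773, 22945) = 13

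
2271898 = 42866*53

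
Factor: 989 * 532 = 2^2 * 7^1 * 19^1 * 23^1 * 43^1 = 526148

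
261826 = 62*4223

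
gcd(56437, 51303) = 1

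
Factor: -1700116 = -1 * 2^2 * 11^1 * 38639^1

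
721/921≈0.783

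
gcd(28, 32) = 4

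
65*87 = 5655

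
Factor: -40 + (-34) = -1 * 2^1 * 37^1 = -74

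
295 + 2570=2865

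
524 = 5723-5199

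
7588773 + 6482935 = 14071708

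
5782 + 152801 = 158583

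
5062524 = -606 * (-8354)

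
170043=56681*3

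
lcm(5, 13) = 65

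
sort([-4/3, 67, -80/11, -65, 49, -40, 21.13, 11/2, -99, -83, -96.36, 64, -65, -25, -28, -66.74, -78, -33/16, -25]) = [-99, -96.36, -83, -78, -66.74, -65, -65, -40, -28, -25, -25, -80/11, -33/16, -4/3, 11/2, 21.13, 49, 64, 67]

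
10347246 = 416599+9930647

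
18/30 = 3/5 = 0.60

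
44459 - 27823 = 16636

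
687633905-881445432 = -193811527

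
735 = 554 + 181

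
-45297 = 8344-53641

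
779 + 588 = 1367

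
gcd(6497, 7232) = 1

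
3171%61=60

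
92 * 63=5796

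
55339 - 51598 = 3741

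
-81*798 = -64638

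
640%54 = 46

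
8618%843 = 188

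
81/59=1+22/59 ≈ 1.37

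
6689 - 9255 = -2566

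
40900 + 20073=60973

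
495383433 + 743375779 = 1238759212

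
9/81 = 1/9 ≈ 0.111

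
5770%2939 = 2831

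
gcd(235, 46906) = 47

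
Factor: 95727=3^1*17^1*1877^1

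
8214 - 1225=6989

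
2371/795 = 2 + 781/795 ≈ 2.98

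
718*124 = 89032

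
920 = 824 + 96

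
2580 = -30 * (-86)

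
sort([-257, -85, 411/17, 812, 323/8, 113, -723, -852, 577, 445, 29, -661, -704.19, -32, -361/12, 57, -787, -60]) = [-852, -787, -723, -704.19, -661, -257, -85, -60, -32, -361/12, 411/17, 29, 323/8, 57, 113, 445, 577, 812]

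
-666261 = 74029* (-9)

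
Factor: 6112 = 2^5 * 191^1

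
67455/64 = 1053 + 63/64 ≈ 1053.98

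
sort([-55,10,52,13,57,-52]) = [-55,-52,10,13,52,57]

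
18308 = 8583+9725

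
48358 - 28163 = 20195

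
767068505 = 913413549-146345044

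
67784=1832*37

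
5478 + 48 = 5526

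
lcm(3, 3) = 3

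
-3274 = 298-3572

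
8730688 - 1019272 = 7711416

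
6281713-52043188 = -45761475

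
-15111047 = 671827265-686938312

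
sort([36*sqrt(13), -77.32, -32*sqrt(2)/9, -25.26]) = [-77.32, -25.26, -32*sqrt(2)/9, 36*sqrt(13)]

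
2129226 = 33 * 64522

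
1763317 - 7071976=-5308659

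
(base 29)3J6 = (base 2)110000001000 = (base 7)11660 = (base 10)3080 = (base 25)4N5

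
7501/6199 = 1 + 1302/6199 ≈ 1.21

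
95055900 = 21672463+73383437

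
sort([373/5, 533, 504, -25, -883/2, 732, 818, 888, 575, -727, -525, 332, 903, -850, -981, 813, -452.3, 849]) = [-981, -850, -727, -525, -452.3, -883/2, -25, 373/5, 332, 504, 533, 575, 732, 813, 818, 849, 888, 903]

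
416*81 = 33696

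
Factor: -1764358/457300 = -1*2^(-1)*5^(-2)*17^(-1)*269^(-1)*882179^1 = -882179/228650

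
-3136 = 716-3852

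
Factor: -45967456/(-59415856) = 2^1*17^1*84499^1*3713491^(-1) = 2872966/3713491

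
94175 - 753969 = -659794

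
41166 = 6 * 6861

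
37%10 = 7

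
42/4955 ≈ 0.00848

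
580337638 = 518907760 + 61429878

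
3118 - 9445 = -6327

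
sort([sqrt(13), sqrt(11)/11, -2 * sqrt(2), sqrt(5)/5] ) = [-2 * sqrt(2), sqrt(11)/11, sqrt(5)/5, sqrt(13)] 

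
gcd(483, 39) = 3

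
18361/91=2623/13 ≈ 201.77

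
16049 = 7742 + 8307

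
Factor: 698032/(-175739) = -1*2^4*31^(-1)*5669^(-1)*43627^1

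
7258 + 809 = 8067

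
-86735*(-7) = 607145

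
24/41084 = 6/10271≈0.000584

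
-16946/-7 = 2420 + 6/7 ≈ 2420.86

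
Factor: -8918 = -1*2^1*7^3*13^1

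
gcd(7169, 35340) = 1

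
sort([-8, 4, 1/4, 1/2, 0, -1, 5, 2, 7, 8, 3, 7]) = [-8, -1, 0, 1/4, 1/2, 2, 3, 4, 5, 7, 7, 8]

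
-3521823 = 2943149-6464972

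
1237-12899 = -11662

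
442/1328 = 221/664 ≈ 0.333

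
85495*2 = 170990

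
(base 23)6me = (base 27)51m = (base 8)7156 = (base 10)3694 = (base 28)4jq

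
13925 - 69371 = -55446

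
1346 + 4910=6256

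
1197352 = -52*(-23026)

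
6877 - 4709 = 2168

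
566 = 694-128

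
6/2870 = 3/1435 ≈ 0.00209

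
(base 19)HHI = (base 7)24613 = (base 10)6478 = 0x194E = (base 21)EEA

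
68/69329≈0.000981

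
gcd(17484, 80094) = 6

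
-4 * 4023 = -16092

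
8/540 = 2/135 ≈ 0.0148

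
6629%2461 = 1707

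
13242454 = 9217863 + 4024591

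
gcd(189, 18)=9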